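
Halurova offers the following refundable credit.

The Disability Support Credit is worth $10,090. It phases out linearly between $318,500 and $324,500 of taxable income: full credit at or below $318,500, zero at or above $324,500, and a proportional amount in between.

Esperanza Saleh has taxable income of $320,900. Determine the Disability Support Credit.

Disability Support Credit: $320,900 is $2,400 into a $6,000 phase-out range, leaving 3,600/6,000 of the credit: $10,090 × 3,600/6,000 = $6,054.

$6,054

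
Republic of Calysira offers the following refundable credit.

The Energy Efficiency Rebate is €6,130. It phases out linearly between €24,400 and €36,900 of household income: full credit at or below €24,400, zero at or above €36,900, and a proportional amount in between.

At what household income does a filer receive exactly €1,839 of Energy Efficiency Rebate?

€33,150

€1,839 is 1,839/6,130 of the full €6,130, so 4,291/6,130 of the €12,500 range has been used: income = €24,400 + €12,500 × 4,291/6,130 = €33,150.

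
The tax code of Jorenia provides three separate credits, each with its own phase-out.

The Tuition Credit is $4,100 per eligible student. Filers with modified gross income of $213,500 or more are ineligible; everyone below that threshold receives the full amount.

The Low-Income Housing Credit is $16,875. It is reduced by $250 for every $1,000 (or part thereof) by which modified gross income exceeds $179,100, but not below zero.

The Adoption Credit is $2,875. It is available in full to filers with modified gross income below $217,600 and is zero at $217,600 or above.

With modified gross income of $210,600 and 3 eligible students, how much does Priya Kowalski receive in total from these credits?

$24,050

Tuition Credit: base = 3 × $4,100 = $12,300. $210,600 is below the $213,500 cutoff, so the full $12,300 applies.
Low-Income Housing Credit: income exceeds $179,100 by $31,500, which is 32 full-or-partial $1,000 increments; reduction = 32 × $250 = $8,000, leaving $8,875.
Adoption Credit: $210,600 is below the $217,600 cutoff, so the full $2,875 applies.
Total: $12,300 + $8,875 + $2,875 = $24,050.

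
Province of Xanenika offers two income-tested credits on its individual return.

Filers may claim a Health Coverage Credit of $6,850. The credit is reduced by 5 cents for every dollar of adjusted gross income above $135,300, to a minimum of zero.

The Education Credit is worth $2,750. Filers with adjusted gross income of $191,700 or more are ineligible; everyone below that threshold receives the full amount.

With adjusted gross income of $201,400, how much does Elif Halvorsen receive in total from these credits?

$3,545

Health Coverage Credit: 5% of the $66,100 excess over $135,300 is $3,305; credit = $6,850 − $3,305 = $3,545.
Education Credit: $201,400 meets or exceeds the $191,700 cutoff, so the credit is $0.
Total: $3,545 + $0 = $3,545.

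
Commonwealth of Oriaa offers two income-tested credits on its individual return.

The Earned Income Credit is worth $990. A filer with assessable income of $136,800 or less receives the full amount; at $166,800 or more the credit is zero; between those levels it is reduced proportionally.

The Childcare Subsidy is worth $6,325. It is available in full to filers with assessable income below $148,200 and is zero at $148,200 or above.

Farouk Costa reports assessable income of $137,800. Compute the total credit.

Earned Income Credit: $137,800 is $1,000 into a $30,000 phase-out range, leaving 29,000/30,000 of the credit: $990 × 29,000/30,000 = $957.
Childcare Subsidy: $137,800 is below the $148,200 cutoff, so the full $6,325 applies.
Total: $957 + $6,325 = $7,282.

$7,282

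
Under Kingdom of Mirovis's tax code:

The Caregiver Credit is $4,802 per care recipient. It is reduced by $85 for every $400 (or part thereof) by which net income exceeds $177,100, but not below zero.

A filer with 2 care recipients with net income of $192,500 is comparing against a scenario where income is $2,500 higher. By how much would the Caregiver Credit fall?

$510

At $192,500 — base = 2 × $4,802 = $9,604. income exceeds $177,100 by $15,400, which is 39 full-or-partial $400 increments; reduction = 39 × $85 = $3,315, leaving $6,289.
At $195,000 — base = 2 × $4,802 = $9,604. income exceeds $177,100 by $17,900, which is 45 full-or-partial $400 increments; reduction = 45 × $85 = $3,825, leaving $5,779.
Lost: $6,289 − $5,779 = $510.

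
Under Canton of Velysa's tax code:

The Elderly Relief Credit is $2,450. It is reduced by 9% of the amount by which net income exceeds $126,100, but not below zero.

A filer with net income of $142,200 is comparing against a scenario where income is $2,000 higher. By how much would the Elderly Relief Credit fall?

At $142,200 — 9% of the $16,100 excess over $126,100 is $1,449; credit = $2,450 − $1,449 = $1,001.
At $144,200 — 9% of the $18,100 excess over $126,100 is $1,629; credit = $2,450 − $1,629 = $821.
Lost: $1,001 − $821 = $180.

$180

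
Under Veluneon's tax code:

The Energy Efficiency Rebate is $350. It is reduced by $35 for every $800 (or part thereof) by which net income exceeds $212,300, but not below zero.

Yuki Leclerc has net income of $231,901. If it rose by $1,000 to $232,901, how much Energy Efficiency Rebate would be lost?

$0

At $231,901 — income exceeds $212,300 by $19,601 → 25 increments × $35 = $875 ≥ base, so the credit is $0.
At $232,901 — income exceeds $212,300 by $20,601 → 26 increments × $35 = $910 ≥ base, so the credit is $0.
Lost: $0 − $0 = $0.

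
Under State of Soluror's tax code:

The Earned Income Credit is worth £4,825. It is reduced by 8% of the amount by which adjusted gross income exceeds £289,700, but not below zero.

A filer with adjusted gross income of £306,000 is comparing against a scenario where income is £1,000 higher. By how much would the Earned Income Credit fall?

£80

At £306,000 — 8% of the £16,300 excess over £289,700 is £1,304; credit = £4,825 − £1,304 = £3,521.
At £307,000 — 8% of the £17,300 excess over £289,700 is £1,384; credit = £4,825 − £1,384 = £3,441.
Lost: £3,521 − £3,441 = £80.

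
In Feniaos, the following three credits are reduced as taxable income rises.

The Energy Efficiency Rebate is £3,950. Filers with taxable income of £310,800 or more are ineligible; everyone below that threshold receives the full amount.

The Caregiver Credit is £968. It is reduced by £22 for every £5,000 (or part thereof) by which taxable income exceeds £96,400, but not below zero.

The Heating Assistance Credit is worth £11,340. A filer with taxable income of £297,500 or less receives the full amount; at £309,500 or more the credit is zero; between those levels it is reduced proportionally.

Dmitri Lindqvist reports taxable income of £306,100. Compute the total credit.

Energy Efficiency Rebate: £306,100 is below the £310,800 cutoff, so the full £3,950 applies.
Caregiver Credit: income exceeds £96,400 by £209,700, which is 42 full-or-partial £5,000 increments; reduction = 42 × £22 = £924, leaving £44.
Heating Assistance Credit: £306,100 is £8,600 into a £12,000 phase-out range, leaving 3,400/12,000 of the credit: £11,340 × 3,400/12,000 = £3,213.
Total: £3,950 + £44 + £3,213 = £7,207.

£7,207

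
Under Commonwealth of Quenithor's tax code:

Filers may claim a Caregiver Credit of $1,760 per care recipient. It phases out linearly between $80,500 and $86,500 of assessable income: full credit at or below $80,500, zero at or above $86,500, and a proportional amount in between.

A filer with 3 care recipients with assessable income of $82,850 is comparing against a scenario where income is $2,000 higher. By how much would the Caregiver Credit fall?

At $82,850 — base = 3 × $1,760 = $5,280. $82,850 is $2,350 into a $6,000 phase-out range, leaving 3,650/6,000 of the credit: $5,280 × 3,650/6,000 = $3,212.
At $84,850 — base = 3 × $1,760 = $5,280. $84,850 is $4,350 into a $6,000 phase-out range, leaving 1,650/6,000 of the credit: $5,280 × 1,650/6,000 = $1,452.
Lost: $3,212 − $1,452 = $1,760.

$1,760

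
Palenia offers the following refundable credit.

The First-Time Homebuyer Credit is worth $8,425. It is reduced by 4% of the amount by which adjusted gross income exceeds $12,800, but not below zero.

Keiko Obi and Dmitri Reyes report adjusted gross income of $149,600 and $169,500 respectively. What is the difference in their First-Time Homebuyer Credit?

Keiko ($149,600): First-Time Homebuyer Credit: 4% of the $136,800 excess over $12,800 is $5,472; credit = $8,425 − $5,472 = $2,953.
Dmitri ($169,500): First-Time Homebuyer Credit: 4% of the $156,700 excess over $12,800 is $6,268; credit = $8,425 − $6,268 = $2,157.
Difference: |$2,953 − $2,157| = $796.

$796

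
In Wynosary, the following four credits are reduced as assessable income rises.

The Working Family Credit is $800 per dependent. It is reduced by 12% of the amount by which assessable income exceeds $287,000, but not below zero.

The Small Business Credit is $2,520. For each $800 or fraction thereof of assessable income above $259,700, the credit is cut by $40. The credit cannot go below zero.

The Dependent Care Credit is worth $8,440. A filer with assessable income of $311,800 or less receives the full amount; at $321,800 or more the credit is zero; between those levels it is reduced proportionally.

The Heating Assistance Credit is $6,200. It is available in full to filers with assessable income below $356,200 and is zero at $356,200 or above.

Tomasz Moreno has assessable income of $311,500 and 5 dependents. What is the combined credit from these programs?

Working Family Credit: base = 5 × $800 = $4,000. 12% of the $24,500 excess over $287,000 is $2,940; credit = $4,000 − $2,940 = $1,060.
Small Business Credit: income exceeds $259,700 by $51,800 → 65 increments × $40 = $2,600 ≥ base, so the credit is $0.
Dependent Care Credit: $311,500 is at or below the $311,800 threshold, so the full $8,440 applies.
Heating Assistance Credit: $311,500 is below the $356,200 cutoff, so the full $6,200 applies.
Total: $1,060 + $0 + $8,440 + $6,200 = $15,700.

$15,700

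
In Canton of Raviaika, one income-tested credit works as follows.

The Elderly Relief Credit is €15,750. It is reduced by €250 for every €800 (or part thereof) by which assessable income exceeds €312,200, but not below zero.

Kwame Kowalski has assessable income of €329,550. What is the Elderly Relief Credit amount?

Elderly Relief Credit: income exceeds €312,200 by €17,350, which is 22 full-or-partial €800 increments; reduction = 22 × €250 = €5,500, leaving €10,250.

€10,250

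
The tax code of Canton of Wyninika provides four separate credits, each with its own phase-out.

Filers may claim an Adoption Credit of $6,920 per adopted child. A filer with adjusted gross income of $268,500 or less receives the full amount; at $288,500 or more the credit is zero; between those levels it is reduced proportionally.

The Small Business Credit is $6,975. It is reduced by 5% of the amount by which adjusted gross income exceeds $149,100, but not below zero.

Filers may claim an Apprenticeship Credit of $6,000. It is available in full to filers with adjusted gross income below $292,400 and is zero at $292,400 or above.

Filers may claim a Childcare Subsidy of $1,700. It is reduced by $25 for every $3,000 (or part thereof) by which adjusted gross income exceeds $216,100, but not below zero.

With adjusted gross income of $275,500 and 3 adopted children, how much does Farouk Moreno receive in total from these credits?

$21,349

Adoption Credit: base = 3 × $6,920 = $20,760. $275,500 is $7,000 into a $20,000 phase-out range, leaving 13,000/20,000 of the credit: $20,760 × 13,000/20,000 = $13,494.
Small Business Credit: 5% of the $126,400 excess over $149,100 is $6,320; credit = $6,975 − $6,320 = $655.
Apprenticeship Credit: $275,500 is below the $292,400 cutoff, so the full $6,000 applies.
Childcare Subsidy: income exceeds $216,100 by $59,400, which is 20 full-or-partial $3,000 increments; reduction = 20 × $25 = $500, leaving $1,200.
Total: $13,494 + $655 + $6,000 + $1,200 = $21,349.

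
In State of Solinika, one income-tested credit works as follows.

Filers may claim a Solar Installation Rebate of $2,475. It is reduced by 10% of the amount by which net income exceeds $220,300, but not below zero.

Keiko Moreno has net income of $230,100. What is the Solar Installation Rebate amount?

$1,495

Solar Installation Rebate: 10% of the $9,800 excess over $220,300 is $980; credit = $2,475 − $980 = $1,495.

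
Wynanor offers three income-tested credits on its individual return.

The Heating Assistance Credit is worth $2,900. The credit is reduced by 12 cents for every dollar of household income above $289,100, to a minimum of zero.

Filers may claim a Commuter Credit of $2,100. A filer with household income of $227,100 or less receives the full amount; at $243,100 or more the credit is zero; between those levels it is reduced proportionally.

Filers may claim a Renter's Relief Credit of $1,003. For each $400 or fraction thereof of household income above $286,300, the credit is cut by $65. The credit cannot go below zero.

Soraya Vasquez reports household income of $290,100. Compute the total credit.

Heating Assistance Credit: 12% of the $1,000 excess over $289,100 is $120; credit = $2,900 − $120 = $2,780.
Commuter Credit: $290,100 is at or above $243,100, so the credit is $0.
Renter's Relief Credit: income exceeds $286,300 by $3,800, which is 10 full-or-partial $400 increments; reduction = 10 × $65 = $650, leaving $353.
Total: $2,780 + $0 + $353 = $3,133.

$3,133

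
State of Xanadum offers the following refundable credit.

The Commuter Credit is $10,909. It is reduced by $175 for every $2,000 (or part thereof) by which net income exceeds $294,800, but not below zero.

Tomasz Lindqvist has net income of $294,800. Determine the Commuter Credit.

Commuter Credit: $294,800 is at or below the $294,800 threshold, so the full $10,909 applies.

$10,909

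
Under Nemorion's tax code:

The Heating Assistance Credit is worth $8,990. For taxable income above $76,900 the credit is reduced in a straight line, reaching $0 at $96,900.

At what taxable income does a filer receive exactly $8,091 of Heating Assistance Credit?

$8,091 is 8,091/8,990 of the full $8,990, so 899/8,990 of the $20,000 range has been used: income = $76,900 + $20,000 × 899/8,990 = $78,900.

$78,900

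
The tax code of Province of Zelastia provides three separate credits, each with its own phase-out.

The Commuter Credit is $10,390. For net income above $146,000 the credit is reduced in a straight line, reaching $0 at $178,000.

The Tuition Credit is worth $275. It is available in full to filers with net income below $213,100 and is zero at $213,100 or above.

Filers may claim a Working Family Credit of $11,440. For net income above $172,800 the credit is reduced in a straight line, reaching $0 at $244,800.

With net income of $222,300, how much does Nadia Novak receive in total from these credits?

Commuter Credit: $222,300 is at or above $178,000, so the credit is $0.
Tuition Credit: $222,300 meets or exceeds the $213,100 cutoff, so the credit is $0.
Working Family Credit: $222,300 is $49,500 into a $72,000 phase-out range, leaving 22,500/72,000 of the credit: $11,440 × 22,500/72,000 = $3,575.
Total: $0 + $0 + $3,575 = $3,575.

$3,575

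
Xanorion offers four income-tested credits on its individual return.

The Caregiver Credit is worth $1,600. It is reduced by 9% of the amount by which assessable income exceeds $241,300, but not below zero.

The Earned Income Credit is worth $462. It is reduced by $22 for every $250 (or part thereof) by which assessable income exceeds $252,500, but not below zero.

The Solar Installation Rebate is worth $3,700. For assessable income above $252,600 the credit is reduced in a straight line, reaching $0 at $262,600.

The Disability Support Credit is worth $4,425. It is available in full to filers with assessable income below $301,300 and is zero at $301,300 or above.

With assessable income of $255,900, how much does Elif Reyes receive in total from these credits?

$7,344

Caregiver Credit: 9% of the $14,600 excess over $241,300 is $1,314; credit = $1,600 − $1,314 = $286.
Earned Income Credit: income exceeds $252,500 by $3,400, which is 14 full-or-partial $250 increments; reduction = 14 × $22 = $308, leaving $154.
Solar Installation Rebate: $255,900 is $3,300 into a $10,000 phase-out range, leaving 6,700/10,000 of the credit: $3,700 × 6,700/10,000 = $2,479.
Disability Support Credit: $255,900 is below the $301,300 cutoff, so the full $4,425 applies.
Total: $286 + $154 + $2,479 + $4,425 = $7,344.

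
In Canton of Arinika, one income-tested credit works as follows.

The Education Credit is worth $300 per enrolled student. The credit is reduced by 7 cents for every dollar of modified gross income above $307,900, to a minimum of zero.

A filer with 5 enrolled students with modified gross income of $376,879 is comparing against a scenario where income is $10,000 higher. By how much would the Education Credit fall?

At $376,879 — base = 5 × $300 = $1,500. 7% of the $68,979 excess over $307,900 is $4,828.53 ≥ base, so the credit is $0.
At $386,879 — base = 5 × $300 = $1,500. 7% of the $78,979 excess over $307,900 is $5,528.53 ≥ base, so the credit is $0.
Lost: $0 − $0 = $0.

$0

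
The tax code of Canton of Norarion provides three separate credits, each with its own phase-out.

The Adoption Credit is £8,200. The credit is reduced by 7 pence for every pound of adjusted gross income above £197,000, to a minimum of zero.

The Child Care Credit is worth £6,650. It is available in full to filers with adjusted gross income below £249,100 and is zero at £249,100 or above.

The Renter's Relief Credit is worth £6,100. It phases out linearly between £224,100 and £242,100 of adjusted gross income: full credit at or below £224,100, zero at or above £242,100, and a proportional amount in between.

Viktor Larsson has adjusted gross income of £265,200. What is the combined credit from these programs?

Adoption Credit: 7% of the £68,200 excess over £197,000 is £4,774; credit = £8,200 − £4,774 = £3,426.
Child Care Credit: £265,200 meets or exceeds the £249,100 cutoff, so the credit is £0.
Renter's Relief Credit: £265,200 is at or above £242,100, so the credit is £0.
Total: £3,426 + £0 + £0 = £3,426.

£3,426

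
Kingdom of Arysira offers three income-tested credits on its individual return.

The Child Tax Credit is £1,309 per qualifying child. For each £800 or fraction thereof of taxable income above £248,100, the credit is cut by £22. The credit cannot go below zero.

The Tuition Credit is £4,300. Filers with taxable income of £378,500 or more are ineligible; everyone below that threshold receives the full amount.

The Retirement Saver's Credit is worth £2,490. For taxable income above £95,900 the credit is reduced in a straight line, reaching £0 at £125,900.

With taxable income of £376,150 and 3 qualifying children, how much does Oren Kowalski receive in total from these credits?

£4,685

Child Tax Credit: base = 3 × £1,309 = £3,927. income exceeds £248,100 by £128,050, which is 161 full-or-partial £800 increments; reduction = 161 × £22 = £3,542, leaving £385.
Tuition Credit: £376,150 is below the £378,500 cutoff, so the full £4,300 applies.
Retirement Saver's Credit: £376,150 is at or above £125,900, so the credit is £0.
Total: £385 + £4,300 + £0 = £4,685.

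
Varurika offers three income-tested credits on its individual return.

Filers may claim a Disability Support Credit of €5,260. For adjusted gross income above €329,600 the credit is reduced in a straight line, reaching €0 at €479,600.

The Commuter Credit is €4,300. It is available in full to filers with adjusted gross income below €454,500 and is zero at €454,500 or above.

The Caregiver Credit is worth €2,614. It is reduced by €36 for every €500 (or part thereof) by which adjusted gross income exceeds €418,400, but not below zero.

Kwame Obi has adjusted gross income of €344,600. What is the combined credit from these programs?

Disability Support Credit: €344,600 is €15,000 into a €150,000 phase-out range, leaving 135,000/150,000 of the credit: €5,260 × 135,000/150,000 = €4,734.
Commuter Credit: €344,600 is below the €454,500 cutoff, so the full €4,300 applies.
Caregiver Credit: €344,600 is at or below the €418,400 threshold, so the full €2,614 applies.
Total: €4,734 + €4,300 + €2,614 = €11,648.

€11,648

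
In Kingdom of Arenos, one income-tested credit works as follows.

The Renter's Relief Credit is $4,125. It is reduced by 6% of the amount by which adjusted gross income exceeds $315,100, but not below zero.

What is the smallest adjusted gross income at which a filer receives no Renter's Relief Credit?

The credit falls by 6% of each dollar above $315,100, so it reaches zero when the excess is $4,125 / 6% = $68,750: income = $315,100 + $68,750 = $383,850.

$383,850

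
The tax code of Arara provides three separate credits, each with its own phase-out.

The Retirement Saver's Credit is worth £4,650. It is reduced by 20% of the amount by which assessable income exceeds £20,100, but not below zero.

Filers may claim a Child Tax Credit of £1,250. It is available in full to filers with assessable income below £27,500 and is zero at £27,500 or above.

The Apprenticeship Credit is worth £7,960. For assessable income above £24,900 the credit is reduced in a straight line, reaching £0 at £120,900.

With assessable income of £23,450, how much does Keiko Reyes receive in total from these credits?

£13,190

Retirement Saver's Credit: 20% of the £3,350 excess over £20,100 is £670; credit = £4,650 − £670 = £3,980.
Child Tax Credit: £23,450 is below the £27,500 cutoff, so the full £1,250 applies.
Apprenticeship Credit: £23,450 is at or below the £24,900 threshold, so the full £7,960 applies.
Total: £3,980 + £1,250 + £7,960 = £13,190.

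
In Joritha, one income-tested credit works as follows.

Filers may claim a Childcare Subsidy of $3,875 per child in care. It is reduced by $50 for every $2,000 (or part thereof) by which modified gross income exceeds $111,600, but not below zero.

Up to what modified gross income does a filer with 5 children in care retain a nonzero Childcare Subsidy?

Full credit = 5 × $3,875 = $19,375.
After 387 increments the reduction is 387 × $50 = $19,350, leaving $25; one more increment wipes it out. Increment 387 ends at excess 387 × $2,000 = $774,000, so the highest qualifying income is $111,600 + $774,000 = $885,600.

$885,600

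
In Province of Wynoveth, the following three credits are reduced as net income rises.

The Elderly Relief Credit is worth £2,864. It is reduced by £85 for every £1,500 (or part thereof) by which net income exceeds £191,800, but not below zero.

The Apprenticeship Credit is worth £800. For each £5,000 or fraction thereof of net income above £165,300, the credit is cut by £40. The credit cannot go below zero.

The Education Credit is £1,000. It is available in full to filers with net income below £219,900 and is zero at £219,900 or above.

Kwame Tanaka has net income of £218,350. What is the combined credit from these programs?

£2,694

Elderly Relief Credit: income exceeds £191,800 by £26,550, which is 18 full-or-partial £1,500 increments; reduction = 18 × £85 = £1,530, leaving £1,334.
Apprenticeship Credit: income exceeds £165,300 by £53,050, which is 11 full-or-partial £5,000 increments; reduction = 11 × £40 = £440, leaving £360.
Education Credit: £218,350 is below the £219,900 cutoff, so the full £1,000 applies.
Total: £1,334 + £360 + £1,000 = £2,694.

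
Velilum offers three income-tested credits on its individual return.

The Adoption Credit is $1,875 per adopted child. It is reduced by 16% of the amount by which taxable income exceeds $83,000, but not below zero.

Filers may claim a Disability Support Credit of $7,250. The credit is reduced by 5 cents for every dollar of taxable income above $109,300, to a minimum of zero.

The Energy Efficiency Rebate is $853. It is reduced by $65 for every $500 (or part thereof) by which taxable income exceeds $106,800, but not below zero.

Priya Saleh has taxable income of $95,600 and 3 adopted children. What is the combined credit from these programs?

Adoption Credit: base = 3 × $1,875 = $5,625. 16% of the $12,600 excess over $83,000 is $2,016; credit = $5,625 − $2,016 = $3,609.
Disability Support Credit: $95,600 is at or below the $109,300 threshold, so the full $7,250 applies.
Energy Efficiency Rebate: $95,600 is at or below the $106,800 threshold, so the full $853 applies.
Total: $3,609 + $7,250 + $853 = $11,712.

$11,712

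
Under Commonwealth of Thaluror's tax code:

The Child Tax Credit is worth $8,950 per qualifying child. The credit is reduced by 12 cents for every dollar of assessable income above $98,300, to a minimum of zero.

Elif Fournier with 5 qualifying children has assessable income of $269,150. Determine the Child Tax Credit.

$24,248

Child Tax Credit: base = 5 × $8,950 = $44,750. 12% of the $170,850 excess over $98,300 is $20,502; credit = $44,750 − $20,502 = $24,248.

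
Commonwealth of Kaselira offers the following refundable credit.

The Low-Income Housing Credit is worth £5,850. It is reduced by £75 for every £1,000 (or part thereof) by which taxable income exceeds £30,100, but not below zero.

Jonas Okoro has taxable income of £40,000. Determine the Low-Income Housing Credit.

Low-Income Housing Credit: income exceeds £30,100 by £9,900, which is 10 full-or-partial £1,000 increments; reduction = 10 × £75 = £750, leaving £5,100.

£5,100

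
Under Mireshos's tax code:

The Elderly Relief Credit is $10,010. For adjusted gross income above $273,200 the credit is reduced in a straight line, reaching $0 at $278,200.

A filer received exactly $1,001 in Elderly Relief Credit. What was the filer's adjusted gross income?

$1,001 is 1,001/10,010 of the full $10,010, so 9,009/10,010 of the $5,000 range has been used: income = $273,200 + $5,000 × 9,009/10,010 = $277,700.

$277,700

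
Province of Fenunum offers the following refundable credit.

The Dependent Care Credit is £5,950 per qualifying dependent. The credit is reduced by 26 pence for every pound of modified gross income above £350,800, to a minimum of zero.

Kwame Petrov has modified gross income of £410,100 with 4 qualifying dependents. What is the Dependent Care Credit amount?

£8,382

Dependent Care Credit: base = 4 × £5,950 = £23,800. 26% of the £59,300 excess over £350,800 is £15,418; credit = £23,800 − £15,418 = £8,382.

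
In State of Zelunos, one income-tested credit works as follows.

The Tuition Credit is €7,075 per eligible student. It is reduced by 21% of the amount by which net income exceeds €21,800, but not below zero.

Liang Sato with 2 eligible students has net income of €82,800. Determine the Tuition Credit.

Tuition Credit: base = 2 × €7,075 = €14,150. 21% of the €61,000 excess over €21,800 is €12,810; credit = €14,150 − €12,810 = €1,340.

€1,340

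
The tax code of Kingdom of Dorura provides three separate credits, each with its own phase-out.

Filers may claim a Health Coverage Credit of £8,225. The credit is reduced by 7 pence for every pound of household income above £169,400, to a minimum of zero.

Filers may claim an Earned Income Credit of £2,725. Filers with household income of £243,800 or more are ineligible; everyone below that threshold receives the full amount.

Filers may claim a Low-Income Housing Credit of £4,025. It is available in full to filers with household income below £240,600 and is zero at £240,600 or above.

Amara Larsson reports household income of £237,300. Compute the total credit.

£10,222

Health Coverage Credit: 7% of the £67,900 excess over £169,400 is £4,753; credit = £8,225 − £4,753 = £3,472.
Earned Income Credit: £237,300 is below the £243,800 cutoff, so the full £2,725 applies.
Low-Income Housing Credit: £237,300 is below the £240,600 cutoff, so the full £4,025 applies.
Total: £3,472 + £2,725 + £4,025 = £10,222.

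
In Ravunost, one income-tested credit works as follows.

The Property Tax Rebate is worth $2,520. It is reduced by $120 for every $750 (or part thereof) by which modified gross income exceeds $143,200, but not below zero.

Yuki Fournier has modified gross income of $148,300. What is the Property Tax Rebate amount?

Property Tax Rebate: income exceeds $143,200 by $5,100, which is 7 full-or-partial $750 increments; reduction = 7 × $120 = $840, leaving $1,680.

$1,680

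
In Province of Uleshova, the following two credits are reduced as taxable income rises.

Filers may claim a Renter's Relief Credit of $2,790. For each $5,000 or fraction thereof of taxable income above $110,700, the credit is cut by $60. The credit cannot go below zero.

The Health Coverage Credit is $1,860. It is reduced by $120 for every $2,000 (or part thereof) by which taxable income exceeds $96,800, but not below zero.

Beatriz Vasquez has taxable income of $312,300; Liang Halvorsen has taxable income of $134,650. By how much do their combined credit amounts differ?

$2,160

Beatriz ($312,300): Renter's Relief Credit: income exceeds $110,700 by $201,600, which is 41 full-or-partial $5,000 increments; reduction = 41 × $60 = $2,460, leaving $330. Health Coverage Credit: income exceeds $96,800 by $215,500 → 108 increments × $120 = $12,960 ≥ base, so the credit is $0. total $330 + $0 = $330
Liang ($134,650): Renter's Relief Credit: income exceeds $110,700 by $23,950, which is 5 full-or-partial $5,000 increments; reduction = 5 × $60 = $300, leaving $2,490. Health Coverage Credit: income exceeds $96,800 by $37,850 → 19 increments × $120 = $2,280 ≥ base, so the credit is $0. total $2,490 + $0 = $2,490
Difference: |$330 − $2,490| = $2,160.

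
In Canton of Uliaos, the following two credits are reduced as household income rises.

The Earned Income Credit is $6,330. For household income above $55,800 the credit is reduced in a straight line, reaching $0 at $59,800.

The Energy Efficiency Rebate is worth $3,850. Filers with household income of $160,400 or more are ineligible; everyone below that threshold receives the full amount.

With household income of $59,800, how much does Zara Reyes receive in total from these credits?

Earned Income Credit: $59,800 is at or above $59,800, so the credit is $0.
Energy Efficiency Rebate: $59,800 is below the $160,400 cutoff, so the full $3,850 applies.
Total: $0 + $3,850 = $3,850.

$3,850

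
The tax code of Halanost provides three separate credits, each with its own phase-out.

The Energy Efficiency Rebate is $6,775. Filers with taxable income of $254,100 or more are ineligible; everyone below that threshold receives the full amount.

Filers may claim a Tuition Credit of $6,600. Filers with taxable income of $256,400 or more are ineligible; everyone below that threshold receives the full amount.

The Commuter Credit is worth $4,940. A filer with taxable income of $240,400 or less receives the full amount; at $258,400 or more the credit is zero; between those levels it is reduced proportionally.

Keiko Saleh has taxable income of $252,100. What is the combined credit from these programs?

Energy Efficiency Rebate: $252,100 is below the $254,100 cutoff, so the full $6,775 applies.
Tuition Credit: $252,100 is below the $256,400 cutoff, so the full $6,600 applies.
Commuter Credit: $252,100 is $11,700 into a $18,000 phase-out range, leaving 6,300/18,000 of the credit: $4,940 × 6,300/18,000 = $1,729.
Total: $6,775 + $6,600 + $1,729 = $15,104.

$15,104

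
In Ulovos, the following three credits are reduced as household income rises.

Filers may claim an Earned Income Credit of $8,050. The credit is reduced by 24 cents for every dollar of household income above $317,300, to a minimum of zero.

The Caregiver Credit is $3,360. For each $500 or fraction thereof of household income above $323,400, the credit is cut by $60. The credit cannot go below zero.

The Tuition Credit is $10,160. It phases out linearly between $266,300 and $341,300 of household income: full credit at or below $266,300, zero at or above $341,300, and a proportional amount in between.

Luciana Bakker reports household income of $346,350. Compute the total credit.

Earned Income Credit: 24% of the $29,050 excess over $317,300 is $6,972; credit = $8,050 − $6,972 = $1,078.
Caregiver Credit: income exceeds $323,400 by $22,950, which is 46 full-or-partial $500 increments; reduction = 46 × $60 = $2,760, leaving $600.
Tuition Credit: $346,350 is at or above $341,300, so the credit is $0.
Total: $1,078 + $600 + $0 = $1,678.

$1,678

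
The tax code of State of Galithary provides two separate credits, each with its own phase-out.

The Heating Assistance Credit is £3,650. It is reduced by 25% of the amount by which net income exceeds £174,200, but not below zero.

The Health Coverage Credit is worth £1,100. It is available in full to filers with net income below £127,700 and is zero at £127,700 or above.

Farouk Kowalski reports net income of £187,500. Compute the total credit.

Heating Assistance Credit: 25% of the £13,300 excess over £174,200 is £3,325; credit = £3,650 − £3,325 = £325.
Health Coverage Credit: £187,500 meets or exceeds the £127,700 cutoff, so the credit is £0.
Total: £325 + £0 = £325.

£325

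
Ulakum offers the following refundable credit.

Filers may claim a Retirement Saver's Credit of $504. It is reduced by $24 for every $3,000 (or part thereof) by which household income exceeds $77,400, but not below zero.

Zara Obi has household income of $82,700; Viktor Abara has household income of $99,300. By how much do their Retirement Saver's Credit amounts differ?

Zara ($82,700): Retirement Saver's Credit: income exceeds $77,400 by $5,300, which is 2 full-or-partial $3,000 increments; reduction = 2 × $24 = $48, leaving $456.
Viktor ($99,300): Retirement Saver's Credit: income exceeds $77,400 by $21,900, which is 8 full-or-partial $3,000 increments; reduction = 8 × $24 = $192, leaving $312.
Difference: |$456 − $312| = $144.

$144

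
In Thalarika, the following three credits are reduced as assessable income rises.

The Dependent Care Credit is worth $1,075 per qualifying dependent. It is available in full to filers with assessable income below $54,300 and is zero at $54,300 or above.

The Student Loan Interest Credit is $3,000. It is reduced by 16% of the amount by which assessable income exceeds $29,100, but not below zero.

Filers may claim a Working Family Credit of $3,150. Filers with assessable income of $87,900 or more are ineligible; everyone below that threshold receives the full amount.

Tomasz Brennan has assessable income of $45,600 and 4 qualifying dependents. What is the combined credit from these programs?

$7,810

Dependent Care Credit: base = 4 × $1,075 = $4,300. $45,600 is below the $54,300 cutoff, so the full $4,300 applies.
Student Loan Interest Credit: 16% of the $16,500 excess over $29,100 is $2,640; credit = $3,000 − $2,640 = $360.
Working Family Credit: $45,600 is below the $87,900 cutoff, so the full $3,150 applies.
Total: $4,300 + $360 + $3,150 = $7,810.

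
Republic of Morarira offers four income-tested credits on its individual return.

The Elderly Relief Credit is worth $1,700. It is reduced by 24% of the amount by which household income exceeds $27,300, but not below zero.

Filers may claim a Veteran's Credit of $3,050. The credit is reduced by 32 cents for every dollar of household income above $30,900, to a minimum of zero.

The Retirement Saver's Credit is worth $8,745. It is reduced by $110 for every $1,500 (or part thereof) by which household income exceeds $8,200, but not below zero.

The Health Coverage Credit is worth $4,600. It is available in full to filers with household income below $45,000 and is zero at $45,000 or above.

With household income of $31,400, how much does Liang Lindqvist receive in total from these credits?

Elderly Relief Credit: 24% of the $4,100 excess over $27,300 is $984; credit = $1,700 − $984 = $716.
Veteran's Credit: 32% of the $500 excess over $30,900 is $160; credit = $3,050 − $160 = $2,890.
Retirement Saver's Credit: income exceeds $8,200 by $23,200, which is 16 full-or-partial $1,500 increments; reduction = 16 × $110 = $1,760, leaving $6,985.
Health Coverage Credit: $31,400 is below the $45,000 cutoff, so the full $4,600 applies.
Total: $716 + $2,890 + $6,985 + $4,600 = $15,191.

$15,191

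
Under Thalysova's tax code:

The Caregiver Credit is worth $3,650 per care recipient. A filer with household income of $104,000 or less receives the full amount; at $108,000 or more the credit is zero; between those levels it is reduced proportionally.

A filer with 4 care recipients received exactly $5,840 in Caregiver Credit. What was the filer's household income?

Full credit = 4 × $3,650 = $14,600.
$5,840 is 5,840/14,600 of the full $14,600, so 8,760/14,600 of the $4,000 range has been used: income = $104,000 + $4,000 × 8,760/14,600 = $106,400.

$106,400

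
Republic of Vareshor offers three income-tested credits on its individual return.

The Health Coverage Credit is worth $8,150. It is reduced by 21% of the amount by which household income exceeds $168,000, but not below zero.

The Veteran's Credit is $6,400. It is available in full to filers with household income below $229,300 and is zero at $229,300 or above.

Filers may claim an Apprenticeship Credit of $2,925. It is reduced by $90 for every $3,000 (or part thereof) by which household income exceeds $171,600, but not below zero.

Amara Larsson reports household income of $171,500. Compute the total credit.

$16,740

Health Coverage Credit: 21% of the $3,500 excess over $168,000 is $735; credit = $8,150 − $735 = $7,415.
Veteran's Credit: $171,500 is below the $229,300 cutoff, so the full $6,400 applies.
Apprenticeship Credit: $171,500 is at or below the $171,600 threshold, so the full $2,925 applies.
Total: $7,415 + $6,400 + $2,925 = $16,740.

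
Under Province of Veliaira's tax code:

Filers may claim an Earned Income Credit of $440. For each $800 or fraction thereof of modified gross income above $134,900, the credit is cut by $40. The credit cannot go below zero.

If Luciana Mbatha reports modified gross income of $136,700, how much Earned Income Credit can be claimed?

Earned Income Credit: income exceeds $134,900 by $1,800, which is 3 full-or-partial $800 increments; reduction = 3 × $40 = $120, leaving $320.

$320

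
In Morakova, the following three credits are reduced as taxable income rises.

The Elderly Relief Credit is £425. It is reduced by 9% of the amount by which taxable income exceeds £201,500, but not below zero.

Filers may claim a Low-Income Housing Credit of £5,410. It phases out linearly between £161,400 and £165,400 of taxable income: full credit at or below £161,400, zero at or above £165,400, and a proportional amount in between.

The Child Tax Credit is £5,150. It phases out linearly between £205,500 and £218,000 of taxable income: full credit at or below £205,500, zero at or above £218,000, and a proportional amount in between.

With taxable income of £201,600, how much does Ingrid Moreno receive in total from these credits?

Elderly Relief Credit: 9% of the £100 excess over £201,500 is £9; credit = £425 − £9 = £416.
Low-Income Housing Credit: £201,600 is at or above £165,400, so the credit is £0.
Child Tax Credit: £201,600 is at or below the £205,500 threshold, so the full £5,150 applies.
Total: £416 + £0 + £5,150 = £5,566.

£5,566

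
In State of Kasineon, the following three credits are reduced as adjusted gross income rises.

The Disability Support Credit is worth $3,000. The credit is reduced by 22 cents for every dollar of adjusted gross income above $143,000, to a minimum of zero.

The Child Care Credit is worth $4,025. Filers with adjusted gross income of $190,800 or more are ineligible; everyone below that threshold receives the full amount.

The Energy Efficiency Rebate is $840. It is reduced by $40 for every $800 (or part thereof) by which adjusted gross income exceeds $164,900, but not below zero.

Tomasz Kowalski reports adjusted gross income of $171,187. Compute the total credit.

Disability Support Credit: 22% of the $28,187 excess over $143,000 is $6,201.14 ≥ base, so the credit is $0.
Child Care Credit: $171,187 is below the $190,800 cutoff, so the full $4,025 applies.
Energy Efficiency Rebate: income exceeds $164,900 by $6,287, which is 8 full-or-partial $800 increments; reduction = 8 × $40 = $320, leaving $520.
Total: $0 + $4,025 + $520 = $4,545.

$4,545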